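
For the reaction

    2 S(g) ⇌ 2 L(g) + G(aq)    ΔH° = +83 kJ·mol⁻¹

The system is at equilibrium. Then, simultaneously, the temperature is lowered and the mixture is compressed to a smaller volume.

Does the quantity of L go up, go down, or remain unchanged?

The forward reaction is endothermic. Lowering T favours the exothermic direction — shift to the left.
Gas moles: reactants 2, products 2. Δn_gas = 0, so a volume change leaves Q equal to K — no shift from this change.
The net shift is to the left. L is a product, so its amount decreases.

decreases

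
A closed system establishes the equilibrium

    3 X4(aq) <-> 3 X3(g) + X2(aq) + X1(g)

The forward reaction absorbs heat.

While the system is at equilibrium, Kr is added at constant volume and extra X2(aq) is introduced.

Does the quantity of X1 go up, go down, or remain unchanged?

decreases

At constant volume, adding an inert gas leaves every reacting species' partial pressure unchanged, so Q is unchanged — no shift from this change.
Adding X2 (aq), a product, drives the reaction to the left.
The net shift is to the left. X1 is a product, so its amount decreases.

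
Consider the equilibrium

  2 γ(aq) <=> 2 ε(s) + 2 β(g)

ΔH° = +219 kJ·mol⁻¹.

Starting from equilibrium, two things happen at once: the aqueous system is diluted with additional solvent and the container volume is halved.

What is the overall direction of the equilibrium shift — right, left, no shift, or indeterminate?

left

Dilution lowers every aqueous concentration by the same factor. Δn_aq = 0 − 2 = -2, so the system shifts toward the side with more dissolved moles — to the left.
Gas moles: reactants 0, products 2 (Δn_gas = +2). Compression shifts the system toward the side with fewer moles of gas — to the left.
All effects act in the same direction — net shift to the left.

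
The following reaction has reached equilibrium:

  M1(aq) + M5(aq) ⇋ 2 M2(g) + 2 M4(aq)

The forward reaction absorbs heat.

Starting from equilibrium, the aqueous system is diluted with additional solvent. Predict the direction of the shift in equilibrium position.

Dilution scales every aqueous concentration by the same factor. Δn_aq = 2 − 2 = 0, so Q is unchanged — no shift.

no shift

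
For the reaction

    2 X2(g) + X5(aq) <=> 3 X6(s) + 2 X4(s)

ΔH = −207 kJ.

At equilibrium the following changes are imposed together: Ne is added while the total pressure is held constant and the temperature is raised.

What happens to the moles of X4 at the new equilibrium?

Adding inert gas at constant total pressure expands the volume and lowers every reacting partial pressure. With Δn_gas = 0 − 2 = -2, Q moves away from K toward the side with fewer gas moles, so the system shifts toward the side with more gas moles — to the left.
The forward reaction is exothermic. Raising T favours the endothermic direction — shift to the left.
The net shift is to the left. X4 is a product, so its amount decreases.

decreases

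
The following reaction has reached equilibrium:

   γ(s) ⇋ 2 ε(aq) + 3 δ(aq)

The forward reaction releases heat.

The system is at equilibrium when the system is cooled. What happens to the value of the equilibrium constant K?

K depends on temperature via the van 't Hoff relation. The forward reaction is exothermic, so lowering T increases K.

increases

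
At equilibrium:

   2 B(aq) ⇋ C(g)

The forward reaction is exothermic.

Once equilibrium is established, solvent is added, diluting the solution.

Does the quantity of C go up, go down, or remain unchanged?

Dilution lowers every aqueous concentration by the same factor. Δn_aq = 0 − 2 = -2, so the system shifts toward the side with more dissolved moles — to the left.
The net shift is to the left. C is a product, so its amount decreases.

decreases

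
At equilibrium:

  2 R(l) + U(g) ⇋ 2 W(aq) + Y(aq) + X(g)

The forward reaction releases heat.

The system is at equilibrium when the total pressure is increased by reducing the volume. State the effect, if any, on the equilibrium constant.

The equilibrium constant depends only on temperature. This perturbation changes neither the position of equilibrium nor K.

unchanged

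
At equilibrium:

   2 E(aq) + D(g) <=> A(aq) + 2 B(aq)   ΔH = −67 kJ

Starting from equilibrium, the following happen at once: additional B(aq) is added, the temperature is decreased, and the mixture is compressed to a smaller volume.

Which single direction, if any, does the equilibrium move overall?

Adding B (aq), a product, drives the reaction to the left.
The forward reaction is exothermic. Lowering T favours the exothermic direction — shift to the right.
Gas moles: reactants 1, products 0 (Δn_gas = -1). Compression shifts the system toward the side with fewer moles of gas — to the right.
The individual effects push in opposite directions; without quantitative information the net direction cannot be determined.

cannot be determined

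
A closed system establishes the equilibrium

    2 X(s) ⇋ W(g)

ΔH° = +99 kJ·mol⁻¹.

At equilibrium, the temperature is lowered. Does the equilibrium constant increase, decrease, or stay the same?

decreases

K depends on temperature via the van 't Hoff relation. The forward reaction is endothermic, so lowering T decreases K.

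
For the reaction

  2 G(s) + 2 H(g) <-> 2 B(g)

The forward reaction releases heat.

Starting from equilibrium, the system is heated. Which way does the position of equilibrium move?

left

The forward reaction is exothermic. Raising T favours the endothermic direction — shift to the left.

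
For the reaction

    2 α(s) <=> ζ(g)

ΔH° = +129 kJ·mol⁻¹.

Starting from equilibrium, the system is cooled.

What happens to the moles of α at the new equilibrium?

increases

The forward reaction is endothermic. Lowering T favours the exothermic direction — shift to the left.
The net shift is to the left. α is a reactant, so its amount increases.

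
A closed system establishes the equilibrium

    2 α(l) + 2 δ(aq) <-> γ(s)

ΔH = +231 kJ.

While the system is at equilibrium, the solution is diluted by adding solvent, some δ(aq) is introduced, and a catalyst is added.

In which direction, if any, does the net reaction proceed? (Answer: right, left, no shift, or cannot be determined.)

cannot be determined

Dilution lowers every aqueous concentration by the same factor. Δn_aq = 0 − 2 = -2, so the system shifts toward the side with more dissolved moles — to the left.
Adding δ (aq), a reactant, drives the reaction to the right.
A catalyst speeds both forward and reverse rates equally; it changes neither Q nor K — no shift from this change.
The individual effects push in opposite directions; without quantitative information the net direction cannot be determined.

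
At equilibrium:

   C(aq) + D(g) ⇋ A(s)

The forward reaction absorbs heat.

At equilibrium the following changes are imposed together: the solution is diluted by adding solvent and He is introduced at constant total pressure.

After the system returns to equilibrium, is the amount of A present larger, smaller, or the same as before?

decreases

Dilution lowers every aqueous concentration by the same factor. Δn_aq = 0 − 1 = -1, so the system shifts toward the side with more dissolved moles — to the left.
Adding inert gas at constant total pressure expands the volume and lowers every reacting partial pressure. With Δn_gas = 0 − 1 = -1, Q moves away from K toward the side with fewer gas moles, so the system shifts toward the side with more gas moles — to the left.
The net shift is to the left. A is a product, so its amount decreases.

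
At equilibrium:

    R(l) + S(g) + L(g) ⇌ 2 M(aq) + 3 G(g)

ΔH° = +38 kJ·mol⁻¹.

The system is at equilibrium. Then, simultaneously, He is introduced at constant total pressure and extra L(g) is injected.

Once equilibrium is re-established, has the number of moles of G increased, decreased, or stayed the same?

increases

Adding inert gas at constant total pressure expands the volume and lowers every reacting partial pressure. With Δn_gas = 3 − 2 = +1, Q moves away from K toward the side with fewer gas moles, so the system shifts toward the side with more gas moles — to the right.
Adding L (g), a reactant, drives the reaction to the right.
The net shift is to the right. G is a product, so its amount increases.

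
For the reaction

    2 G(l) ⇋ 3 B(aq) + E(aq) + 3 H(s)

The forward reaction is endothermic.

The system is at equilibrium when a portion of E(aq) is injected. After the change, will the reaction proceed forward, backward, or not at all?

Adding E (aq), a product, drives the reaction to the left.

left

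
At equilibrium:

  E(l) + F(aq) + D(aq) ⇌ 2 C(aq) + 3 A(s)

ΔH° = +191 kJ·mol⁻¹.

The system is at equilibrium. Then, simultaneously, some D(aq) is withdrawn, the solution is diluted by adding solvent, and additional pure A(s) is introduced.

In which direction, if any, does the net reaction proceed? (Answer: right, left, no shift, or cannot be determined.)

Removing D (aq), a reactant, drives the reaction to the left.
Dilution scales every aqueous concentration by the same factor. Δn_aq = 2 − 2 = 0, so Q is unchanged — no shift.
A is a pure solid; its activity is 1 regardless of amount, so Q is unaffected — no shift from this change.
Only the nonzero effect(s) matter; the net shift is to the left.

left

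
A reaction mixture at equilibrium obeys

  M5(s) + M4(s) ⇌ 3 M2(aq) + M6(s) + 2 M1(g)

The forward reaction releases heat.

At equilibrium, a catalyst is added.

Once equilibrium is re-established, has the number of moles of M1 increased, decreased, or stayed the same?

A catalyst speeds both forward and reverse rates equally; it changes neither Q nor K — no shift from this change.
No net shift occurs, so the amount of M1 is unchanged.

unchanged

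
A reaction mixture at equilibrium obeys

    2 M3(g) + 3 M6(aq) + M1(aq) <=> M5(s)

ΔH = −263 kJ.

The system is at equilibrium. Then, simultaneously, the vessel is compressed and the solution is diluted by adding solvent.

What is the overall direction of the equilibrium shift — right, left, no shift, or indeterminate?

Gas moles: reactants 2, products 0 (Δn_gas = -2). Compression shifts the system toward the side with fewer moles of gas — to the right.
Dilution lowers every aqueous concentration by the same factor. Δn_aq = 0 − 4 = -4, so the system shifts toward the side with more dissolved moles — to the left.
The individual effects push in opposite directions; without quantitative information the net direction cannot be determined.

cannot be determined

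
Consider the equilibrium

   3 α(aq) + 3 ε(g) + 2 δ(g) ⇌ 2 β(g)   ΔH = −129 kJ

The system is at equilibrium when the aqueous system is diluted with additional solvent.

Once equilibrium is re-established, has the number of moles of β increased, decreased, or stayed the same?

decreases

Dilution lowers every aqueous concentration by the same factor. Δn_aq = 0 − 3 = -3, so the system shifts toward the side with more dissolved moles — to the left.
The net shift is to the left. β is a product, so its amount decreases.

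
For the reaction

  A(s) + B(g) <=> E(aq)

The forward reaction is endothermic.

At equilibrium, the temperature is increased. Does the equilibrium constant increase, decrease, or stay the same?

increases

K depends on temperature via the van 't Hoff relation. The forward reaction is endothermic, so raising T increases K.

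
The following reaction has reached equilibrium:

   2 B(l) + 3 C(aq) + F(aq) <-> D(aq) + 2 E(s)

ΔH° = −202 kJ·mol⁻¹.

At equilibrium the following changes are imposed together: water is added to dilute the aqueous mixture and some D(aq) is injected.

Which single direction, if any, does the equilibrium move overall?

left

Dilution lowers every aqueous concentration by the same factor. Δn_aq = 1 − 4 = -3, so the system shifts toward the side with more dissolved moles — to the left.
Adding D (aq), a product, drives the reaction to the left.
All effects act in the same direction — net shift to the left.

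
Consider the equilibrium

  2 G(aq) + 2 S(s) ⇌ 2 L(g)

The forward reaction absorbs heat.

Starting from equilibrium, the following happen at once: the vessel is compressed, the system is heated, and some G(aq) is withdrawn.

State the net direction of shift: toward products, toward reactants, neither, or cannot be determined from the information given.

cannot be determined

Gas moles: reactants 0, products 2 (Δn_gas = +2). Compression shifts the system toward the side with fewer moles of gas — to the left.
The forward reaction is endothermic. Raising T favours the endothermic direction — shift to the right.
Removing G (aq), a reactant, drives the reaction to the left.
The individual effects push in opposite directions; without quantitative information the net direction cannot be determined.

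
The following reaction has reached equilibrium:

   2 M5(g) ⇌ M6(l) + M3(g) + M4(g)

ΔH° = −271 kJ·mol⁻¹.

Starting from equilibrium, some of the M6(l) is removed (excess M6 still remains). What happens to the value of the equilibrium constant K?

The equilibrium constant depends only on temperature. This perturbation changes neither the position of equilibrium nor K.

unchanged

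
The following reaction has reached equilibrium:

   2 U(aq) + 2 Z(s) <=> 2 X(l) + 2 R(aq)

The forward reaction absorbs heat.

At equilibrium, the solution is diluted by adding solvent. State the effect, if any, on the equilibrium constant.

The equilibrium constant depends only on temperature. This perturbation changes neither the position of equilibrium nor K.

unchanged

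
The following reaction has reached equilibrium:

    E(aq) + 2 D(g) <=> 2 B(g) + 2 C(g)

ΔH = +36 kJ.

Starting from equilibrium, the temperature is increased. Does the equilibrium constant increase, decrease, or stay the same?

K depends on temperature via the van 't Hoff relation. The forward reaction is endothermic, so raising T increases K.

increases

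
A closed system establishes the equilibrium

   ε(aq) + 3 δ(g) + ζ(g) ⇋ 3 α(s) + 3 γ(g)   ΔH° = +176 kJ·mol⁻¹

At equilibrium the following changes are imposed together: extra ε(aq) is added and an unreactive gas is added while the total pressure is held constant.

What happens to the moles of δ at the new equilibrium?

Adding ε (aq), a reactant, drives the reaction to the right.
Adding inert gas at constant total pressure expands the volume and lowers every reacting partial pressure. With Δn_gas = 3 − 4 = -1, Q moves away from K toward the side with fewer gas moles, so the system shifts toward the side with more gas moles — to the left.
The two effects oppose each other, so the net shift — and hence the change in δ — cannot be determined from the given information.

cannot be determined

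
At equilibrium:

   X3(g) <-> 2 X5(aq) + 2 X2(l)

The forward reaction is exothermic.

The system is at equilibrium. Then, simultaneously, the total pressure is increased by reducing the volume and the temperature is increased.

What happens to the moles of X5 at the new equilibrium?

cannot be determined

Gas moles: reactants 1, products 0 (Δn_gas = -1). Compression shifts the system toward the side with fewer moles of gas — to the right.
The forward reaction is exothermic. Raising T favours the endothermic direction — shift to the left.
The two effects oppose each other, so the net shift — and hence the change in X5 — cannot be determined from the given information.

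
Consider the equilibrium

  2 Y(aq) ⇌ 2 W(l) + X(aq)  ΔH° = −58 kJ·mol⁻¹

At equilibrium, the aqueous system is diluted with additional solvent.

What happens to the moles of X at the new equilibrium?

decreases

Dilution lowers every aqueous concentration by the same factor. Δn_aq = 1 − 2 = -1, so the system shifts toward the side with more dissolved moles — to the left.
The net shift is to the left. X is a product, so its amount decreases.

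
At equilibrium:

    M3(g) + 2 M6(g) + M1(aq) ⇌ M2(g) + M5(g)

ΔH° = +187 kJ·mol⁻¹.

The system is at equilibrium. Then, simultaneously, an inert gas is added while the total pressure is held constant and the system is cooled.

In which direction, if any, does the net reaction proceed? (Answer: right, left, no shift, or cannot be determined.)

Adding inert gas at constant total pressure expands the volume and lowers every reacting partial pressure. With Δn_gas = 2 − 3 = -1, Q moves away from K toward the side with fewer gas moles, so the system shifts toward the side with more gas moles — to the left.
The forward reaction is endothermic. Lowering T favours the exothermic direction — shift to the left.
All effects act in the same direction — net shift to the left.

left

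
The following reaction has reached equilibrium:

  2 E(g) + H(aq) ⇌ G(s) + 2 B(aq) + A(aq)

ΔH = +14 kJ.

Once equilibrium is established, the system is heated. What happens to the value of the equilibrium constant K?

increases

K depends on temperature via the van 't Hoff relation. The forward reaction is endothermic, so raising T increases K.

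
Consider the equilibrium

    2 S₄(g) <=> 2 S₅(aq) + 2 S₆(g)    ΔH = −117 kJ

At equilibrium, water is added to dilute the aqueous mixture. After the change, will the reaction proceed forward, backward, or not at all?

right

Dilution lowers every aqueous concentration by the same factor. Δn_aq = 2 − 0 = +2, so the system shifts toward the side with more dissolved moles — to the right.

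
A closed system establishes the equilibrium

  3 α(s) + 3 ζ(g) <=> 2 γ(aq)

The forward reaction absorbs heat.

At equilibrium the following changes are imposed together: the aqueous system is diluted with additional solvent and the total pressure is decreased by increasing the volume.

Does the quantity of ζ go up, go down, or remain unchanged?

cannot be determined

Dilution lowers every aqueous concentration by the same factor. Δn_aq = 2 − 0 = +2, so the system shifts toward the side with more dissolved moles — to the right.
Gas moles: reactants 3, products 0 (Δn_gas = -3). Expansion shifts the system toward the side with more moles of gas — to the left.
The two effects oppose each other, so the net shift — and hence the change in ζ — cannot be determined from the given information.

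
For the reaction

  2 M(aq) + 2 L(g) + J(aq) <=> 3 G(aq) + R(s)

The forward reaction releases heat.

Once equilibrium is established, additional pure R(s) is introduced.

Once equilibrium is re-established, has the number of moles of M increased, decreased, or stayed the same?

unchanged

R is a pure solid; its activity is 1 regardless of amount, so Q is unaffected — no shift from this change.
No net shift occurs, so the amount of M is unchanged.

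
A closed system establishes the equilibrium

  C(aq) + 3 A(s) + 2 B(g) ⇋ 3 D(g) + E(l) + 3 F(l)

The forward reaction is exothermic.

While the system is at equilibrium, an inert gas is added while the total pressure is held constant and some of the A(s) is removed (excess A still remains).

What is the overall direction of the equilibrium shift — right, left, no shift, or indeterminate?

right

Adding inert gas at constant total pressure expands the volume and lowers every reacting partial pressure. With Δn_gas = 3 − 2 = +1, Q moves away from K toward the side with fewer gas moles, so the system shifts toward the side with more gas moles — to the right.
A is a pure solid; its activity is 1 regardless of amount, so Q is unaffected — no shift from this change.
Only the nonzero effect(s) matter; the net shift is to the right.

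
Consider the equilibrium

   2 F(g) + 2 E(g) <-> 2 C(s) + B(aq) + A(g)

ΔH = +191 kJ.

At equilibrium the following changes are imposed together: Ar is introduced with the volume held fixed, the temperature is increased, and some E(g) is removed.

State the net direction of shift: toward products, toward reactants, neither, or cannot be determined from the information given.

At constant volume, adding an inert gas leaves every reacting species' partial pressure unchanged, so Q is unchanged — no shift from this change.
The forward reaction is endothermic. Raising T favours the endothermic direction — shift to the right.
Removing E (g), a reactant, drives the reaction to the left.
The individual effects push in opposite directions; without quantitative information the net direction cannot be determined.

cannot be determined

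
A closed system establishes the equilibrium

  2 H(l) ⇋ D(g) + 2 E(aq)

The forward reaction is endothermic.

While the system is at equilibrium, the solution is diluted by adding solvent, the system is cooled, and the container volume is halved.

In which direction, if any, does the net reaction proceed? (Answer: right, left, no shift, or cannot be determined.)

cannot be determined

Dilution lowers every aqueous concentration by the same factor. Δn_aq = 2 − 0 = +2, so the system shifts toward the side with more dissolved moles — to the right.
The forward reaction is endothermic. Lowering T favours the exothermic direction — shift to the left.
Gas moles: reactants 0, products 1 (Δn_gas = +1). Compression shifts the system toward the side with fewer moles of gas — to the left.
The individual effects push in opposite directions; without quantitative information the net direction cannot be determined.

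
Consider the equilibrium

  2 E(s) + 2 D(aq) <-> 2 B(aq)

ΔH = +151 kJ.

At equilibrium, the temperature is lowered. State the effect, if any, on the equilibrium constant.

decreases

K depends on temperature via the van 't Hoff relation. The forward reaction is endothermic, so lowering T decreases K.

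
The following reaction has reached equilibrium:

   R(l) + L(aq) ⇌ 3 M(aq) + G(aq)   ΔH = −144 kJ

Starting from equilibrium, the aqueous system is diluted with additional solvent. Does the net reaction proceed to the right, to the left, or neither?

right

Dilution lowers every aqueous concentration by the same factor. Δn_aq = 4 − 1 = +3, so the system shifts toward the side with more dissolved moles — to the right.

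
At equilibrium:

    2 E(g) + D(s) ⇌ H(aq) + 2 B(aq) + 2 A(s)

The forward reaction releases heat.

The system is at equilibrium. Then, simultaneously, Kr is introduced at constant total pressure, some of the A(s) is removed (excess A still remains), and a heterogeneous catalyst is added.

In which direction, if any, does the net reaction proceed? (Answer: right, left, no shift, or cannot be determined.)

Adding inert gas at constant total pressure expands the volume and lowers every reacting partial pressure. With Δn_gas = 0 − 2 = -2, Q moves away from K toward the side with fewer gas moles, so the system shifts toward the side with more gas moles — to the left.
A is a pure solid; its activity is 1 regardless of amount, so Q is unaffected — no shift from this change.
A catalyst speeds both forward and reverse rates equally; it changes neither Q nor K — no shift from this change.
Only the nonzero effect(s) matter; the net shift is to the left.

left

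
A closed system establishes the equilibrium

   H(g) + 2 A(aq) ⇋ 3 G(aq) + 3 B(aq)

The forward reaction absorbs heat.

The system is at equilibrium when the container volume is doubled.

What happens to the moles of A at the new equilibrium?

increases

Gas moles: reactants 1, products 0 (Δn_gas = -1). Expansion shifts the system toward the side with more moles of gas — to the left.
The net shift is to the left. A is a reactant, so its amount increases.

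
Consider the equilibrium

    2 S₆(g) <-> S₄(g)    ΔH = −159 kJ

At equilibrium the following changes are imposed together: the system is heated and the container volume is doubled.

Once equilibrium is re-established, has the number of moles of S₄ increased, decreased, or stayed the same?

decreases

The forward reaction is exothermic. Raising T favours the endothermic direction — shift to the left.
Gas moles: reactants 2, products 1 (Δn_gas = -1). Expansion shifts the system toward the side with more moles of gas — to the left.
The net shift is to the left. S₄ is a product, so its amount decreases.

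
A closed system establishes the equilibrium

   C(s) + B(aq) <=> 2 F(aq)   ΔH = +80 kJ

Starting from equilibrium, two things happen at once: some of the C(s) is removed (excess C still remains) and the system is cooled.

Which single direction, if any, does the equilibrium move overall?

C is a pure solid; its activity is 1 regardless of amount, so Q is unaffected — no shift from this change.
The forward reaction is endothermic. Lowering T favours the exothermic direction — shift to the left.
Only the nonzero effect(s) matter; the net shift is to the left.

left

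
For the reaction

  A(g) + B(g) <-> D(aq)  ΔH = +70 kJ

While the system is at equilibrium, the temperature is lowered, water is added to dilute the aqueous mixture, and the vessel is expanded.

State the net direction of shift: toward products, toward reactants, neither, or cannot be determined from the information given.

The forward reaction is endothermic. Lowering T favours the exothermic direction — shift to the left.
Dilution lowers every aqueous concentration by the same factor. Δn_aq = 1 − 0 = +1, so the system shifts toward the side with more dissolved moles — to the right.
Gas moles: reactants 2, products 0 (Δn_gas = -2). Expansion shifts the system toward the side with more moles of gas — to the left.
The individual effects push in opposite directions; without quantitative information the net direction cannot be determined.

cannot be determined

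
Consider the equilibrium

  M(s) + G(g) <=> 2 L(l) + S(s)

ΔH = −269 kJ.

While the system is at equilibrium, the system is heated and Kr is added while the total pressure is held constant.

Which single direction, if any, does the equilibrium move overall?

The forward reaction is exothermic. Raising T favours the endothermic direction — shift to the left.
Adding inert gas at constant total pressure expands the volume and lowers every reacting partial pressure. With Δn_gas = 0 − 1 = -1, Q moves away from K toward the side with fewer gas moles, so the system shifts toward the side with more gas moles — to the left.
All effects act in the same direction — net shift to the left.

left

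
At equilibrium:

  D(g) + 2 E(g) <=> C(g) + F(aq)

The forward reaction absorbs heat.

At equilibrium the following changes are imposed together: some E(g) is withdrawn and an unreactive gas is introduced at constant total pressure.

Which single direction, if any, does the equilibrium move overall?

left

Removing E (g), a reactant, drives the reaction to the left.
Adding inert gas at constant total pressure expands the volume and lowers every reacting partial pressure. With Δn_gas = 1 − 3 = -2, Q moves away from K toward the side with fewer gas moles, so the system shifts toward the side with more gas moles — to the left.
All effects act in the same direction — net shift to the left.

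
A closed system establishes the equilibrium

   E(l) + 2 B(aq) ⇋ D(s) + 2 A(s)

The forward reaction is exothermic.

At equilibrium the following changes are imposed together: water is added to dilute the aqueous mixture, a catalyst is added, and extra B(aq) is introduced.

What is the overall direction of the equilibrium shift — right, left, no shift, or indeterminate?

cannot be determined

Dilution lowers every aqueous concentration by the same factor. Δn_aq = 0 − 2 = -2, so the system shifts toward the side with more dissolved moles — to the left.
A catalyst speeds both forward and reverse rates equally; it changes neither Q nor K — no shift from this change.
Adding B (aq), a reactant, drives the reaction to the right.
The individual effects push in opposite directions; without quantitative information the net direction cannot be determined.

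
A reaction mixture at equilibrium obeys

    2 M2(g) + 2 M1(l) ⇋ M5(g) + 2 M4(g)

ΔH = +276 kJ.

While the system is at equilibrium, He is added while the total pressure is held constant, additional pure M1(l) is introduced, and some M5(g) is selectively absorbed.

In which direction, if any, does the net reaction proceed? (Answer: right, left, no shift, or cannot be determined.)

Adding inert gas at constant total pressure expands the volume and lowers every reacting partial pressure. With Δn_gas = 3 − 2 = +1, Q moves away from K toward the side with fewer gas moles, so the system shifts toward the side with more gas moles — to the right.
M1 is a pure liquid; its activity is 1 regardless of amount, so Q is unaffected — no shift from this change.
Removing M5 (g), a product, drives the reaction to the right.
Only the nonzero effect(s) matter; the net shift is to the right.

right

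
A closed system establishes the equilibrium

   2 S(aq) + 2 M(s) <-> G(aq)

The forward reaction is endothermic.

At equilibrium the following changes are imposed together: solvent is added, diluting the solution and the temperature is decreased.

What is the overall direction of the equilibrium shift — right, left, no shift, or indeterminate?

left

Dilution lowers every aqueous concentration by the same factor. Δn_aq = 1 − 2 = -1, so the system shifts toward the side with more dissolved moles — to the left.
The forward reaction is endothermic. Lowering T favours the exothermic direction — shift to the left.
All effects act in the same direction — net shift to the left.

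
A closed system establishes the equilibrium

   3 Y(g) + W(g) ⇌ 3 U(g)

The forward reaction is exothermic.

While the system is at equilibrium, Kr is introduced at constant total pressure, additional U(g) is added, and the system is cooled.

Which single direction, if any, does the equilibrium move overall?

Adding inert gas at constant total pressure expands the volume and lowers every reacting partial pressure. With Δn_gas = 3 − 4 = -1, Q moves away from K toward the side with fewer gas moles, so the system shifts toward the side with more gas moles — to the left.
Adding U (g), a product, drives the reaction to the left.
The forward reaction is exothermic. Lowering T favours the exothermic direction — shift to the right.
The individual effects push in opposite directions; without quantitative information the net direction cannot be determined.

cannot be determined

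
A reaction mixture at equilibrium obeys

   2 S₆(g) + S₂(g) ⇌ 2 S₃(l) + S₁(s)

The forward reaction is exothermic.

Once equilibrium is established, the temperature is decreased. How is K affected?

increases

K depends on temperature via the van 't Hoff relation. The forward reaction is exothermic, so lowering T increases K.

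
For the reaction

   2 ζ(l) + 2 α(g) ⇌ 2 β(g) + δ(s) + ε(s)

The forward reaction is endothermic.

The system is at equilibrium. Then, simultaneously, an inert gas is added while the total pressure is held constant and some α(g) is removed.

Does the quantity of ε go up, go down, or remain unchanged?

Adding inert gas at constant total pressure expands the volume, scaling every reacting partial pressure by the same factor. Δn_gas = 2 − 2 = 0, so Q is unchanged — no shift.
Removing α (g), a reactant, drives the reaction to the left.
The net shift is to the left. ε is a product, so its amount decreases.

decreases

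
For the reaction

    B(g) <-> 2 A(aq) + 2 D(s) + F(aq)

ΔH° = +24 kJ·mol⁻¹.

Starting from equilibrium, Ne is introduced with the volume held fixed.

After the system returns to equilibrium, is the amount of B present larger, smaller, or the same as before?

unchanged

At constant volume, adding an inert gas leaves every reacting species' partial pressure unchanged, so Q is unchanged — no shift from this change.
No net shift occurs, so the amount of B is unchanged.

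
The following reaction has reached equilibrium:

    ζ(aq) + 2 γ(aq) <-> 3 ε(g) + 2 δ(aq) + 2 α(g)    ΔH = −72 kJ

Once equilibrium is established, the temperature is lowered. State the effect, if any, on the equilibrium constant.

increases

K depends on temperature via the van 't Hoff relation. The forward reaction is exothermic, so lowering T increases K.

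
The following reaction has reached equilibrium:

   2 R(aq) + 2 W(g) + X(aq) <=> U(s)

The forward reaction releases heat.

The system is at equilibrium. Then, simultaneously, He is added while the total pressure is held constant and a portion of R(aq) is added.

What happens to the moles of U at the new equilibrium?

Adding inert gas at constant total pressure expands the volume and lowers every reacting partial pressure. With Δn_gas = 0 − 2 = -2, Q moves away from K toward the side with fewer gas moles, so the system shifts toward the side with more gas moles — to the left.
Adding R (aq), a reactant, drives the reaction to the right.
The two effects oppose each other, so the net shift — and hence the change in U — cannot be determined from the given information.

cannot be determined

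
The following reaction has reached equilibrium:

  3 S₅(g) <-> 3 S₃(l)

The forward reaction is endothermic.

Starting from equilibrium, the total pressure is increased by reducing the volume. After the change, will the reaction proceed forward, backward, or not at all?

Gas moles: reactants 3, products 0 (Δn_gas = -3). Compression shifts the system toward the side with fewer moles of gas — to the right.

right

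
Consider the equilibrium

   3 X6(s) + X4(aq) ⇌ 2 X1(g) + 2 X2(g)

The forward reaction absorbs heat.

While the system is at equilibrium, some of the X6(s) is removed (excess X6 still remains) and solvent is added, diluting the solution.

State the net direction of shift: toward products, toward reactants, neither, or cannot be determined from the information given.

X6 is a pure solid; its activity is 1 regardless of amount, so Q is unaffected — no shift from this change.
Dilution lowers every aqueous concentration by the same factor. Δn_aq = 0 − 1 = -1, so the system shifts toward the side with more dissolved moles — to the left.
Only the nonzero effect(s) matter; the net shift is to the left.

left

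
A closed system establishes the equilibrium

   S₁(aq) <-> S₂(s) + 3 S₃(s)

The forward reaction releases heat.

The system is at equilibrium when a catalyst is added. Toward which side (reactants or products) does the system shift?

no shift

A catalyst speeds both forward and reverse rates equally; it changes neither Q nor K — no shift from this change.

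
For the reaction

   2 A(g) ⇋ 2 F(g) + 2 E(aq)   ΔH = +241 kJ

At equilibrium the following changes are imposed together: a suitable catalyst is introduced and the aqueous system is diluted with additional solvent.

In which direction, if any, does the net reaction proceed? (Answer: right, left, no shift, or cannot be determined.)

right

A catalyst speeds both forward and reverse rates equally; it changes neither Q nor K — no shift from this change.
Dilution lowers every aqueous concentration by the same factor. Δn_aq = 2 − 0 = +2, so the system shifts toward the side with more dissolved moles — to the right.
Only the nonzero effect(s) matter; the net shift is to the right.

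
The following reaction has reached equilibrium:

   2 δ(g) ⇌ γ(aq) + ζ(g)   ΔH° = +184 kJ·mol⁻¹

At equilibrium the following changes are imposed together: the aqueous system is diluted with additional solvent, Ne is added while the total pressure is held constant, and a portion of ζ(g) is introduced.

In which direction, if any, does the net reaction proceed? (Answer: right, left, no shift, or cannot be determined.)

cannot be determined

Dilution lowers every aqueous concentration by the same factor. Δn_aq = 1 − 0 = +1, so the system shifts toward the side with more dissolved moles — to the right.
Adding inert gas at constant total pressure expands the volume and lowers every reacting partial pressure. With Δn_gas = 1 − 2 = -1, Q moves away from K toward the side with fewer gas moles, so the system shifts toward the side with more gas moles — to the left.
Adding ζ (g), a product, drives the reaction to the left.
The individual effects push in opposite directions; without quantitative information the net direction cannot be determined.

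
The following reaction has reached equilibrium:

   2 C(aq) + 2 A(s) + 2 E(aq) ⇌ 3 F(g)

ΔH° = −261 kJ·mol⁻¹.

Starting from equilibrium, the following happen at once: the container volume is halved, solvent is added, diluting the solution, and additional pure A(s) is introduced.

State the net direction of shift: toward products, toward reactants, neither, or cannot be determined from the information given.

Gas moles: reactants 0, products 3 (Δn_gas = +3). Compression shifts the system toward the side with fewer moles of gas — to the left.
Dilution lowers every aqueous concentration by the same factor. Δn_aq = 0 − 4 = -4, so the system shifts toward the side with more dissolved moles — to the left.
A is a pure solid; its activity is 1 regardless of amount, so Q is unaffected — no shift from this change.
Only the nonzero effect(s) matter; the net shift is to the left.

left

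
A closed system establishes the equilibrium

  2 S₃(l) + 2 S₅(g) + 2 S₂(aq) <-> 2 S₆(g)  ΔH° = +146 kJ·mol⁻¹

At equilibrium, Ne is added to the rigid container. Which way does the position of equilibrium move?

no shift

At constant volume, adding an inert gas leaves every reacting species' partial pressure unchanged, so Q is unchanged — no shift from this change.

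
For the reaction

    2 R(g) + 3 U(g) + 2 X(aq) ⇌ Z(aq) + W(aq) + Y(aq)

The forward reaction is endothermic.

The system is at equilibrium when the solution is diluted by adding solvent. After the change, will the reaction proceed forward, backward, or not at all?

Dilution lowers every aqueous concentration by the same factor. Δn_aq = 3 − 2 = +1, so the system shifts toward the side with more dissolved moles — to the right.

right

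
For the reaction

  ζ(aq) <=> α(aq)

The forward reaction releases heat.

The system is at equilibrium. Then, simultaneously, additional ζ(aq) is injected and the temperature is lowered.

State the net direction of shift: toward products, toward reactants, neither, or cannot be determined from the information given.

Adding ζ (aq), a reactant, drives the reaction to the right.
The forward reaction is exothermic. Lowering T favours the exothermic direction — shift to the right.
All effects act in the same direction — net shift to the right.

right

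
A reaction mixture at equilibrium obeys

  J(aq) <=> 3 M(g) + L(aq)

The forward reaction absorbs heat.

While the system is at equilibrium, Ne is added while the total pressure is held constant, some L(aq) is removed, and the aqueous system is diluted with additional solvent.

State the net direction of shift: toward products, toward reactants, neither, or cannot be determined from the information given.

Adding inert gas at constant total pressure expands the volume and lowers every reacting partial pressure. With Δn_gas = 3 − 0 = +3, Q moves away from K toward the side with fewer gas moles, so the system shifts toward the side with more gas moles — to the right.
Removing L (aq), a product, drives the reaction to the right.
Dilution scales every aqueous concentration by the same factor. Δn_aq = 1 − 1 = 0, so Q is unchanged — no shift.
Only the nonzero effect(s) matter; the net shift is to the right.

right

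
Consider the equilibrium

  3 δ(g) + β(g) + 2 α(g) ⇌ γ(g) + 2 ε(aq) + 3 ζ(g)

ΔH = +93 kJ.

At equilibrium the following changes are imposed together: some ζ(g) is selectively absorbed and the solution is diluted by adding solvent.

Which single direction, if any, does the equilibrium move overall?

right

Removing ζ (g), a product, drives the reaction to the right.
Dilution lowers every aqueous concentration by the same factor. Δn_aq = 2 − 0 = +2, so the system shifts toward the side with more dissolved moles — to the right.
All effects act in the same direction — net shift to the right.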